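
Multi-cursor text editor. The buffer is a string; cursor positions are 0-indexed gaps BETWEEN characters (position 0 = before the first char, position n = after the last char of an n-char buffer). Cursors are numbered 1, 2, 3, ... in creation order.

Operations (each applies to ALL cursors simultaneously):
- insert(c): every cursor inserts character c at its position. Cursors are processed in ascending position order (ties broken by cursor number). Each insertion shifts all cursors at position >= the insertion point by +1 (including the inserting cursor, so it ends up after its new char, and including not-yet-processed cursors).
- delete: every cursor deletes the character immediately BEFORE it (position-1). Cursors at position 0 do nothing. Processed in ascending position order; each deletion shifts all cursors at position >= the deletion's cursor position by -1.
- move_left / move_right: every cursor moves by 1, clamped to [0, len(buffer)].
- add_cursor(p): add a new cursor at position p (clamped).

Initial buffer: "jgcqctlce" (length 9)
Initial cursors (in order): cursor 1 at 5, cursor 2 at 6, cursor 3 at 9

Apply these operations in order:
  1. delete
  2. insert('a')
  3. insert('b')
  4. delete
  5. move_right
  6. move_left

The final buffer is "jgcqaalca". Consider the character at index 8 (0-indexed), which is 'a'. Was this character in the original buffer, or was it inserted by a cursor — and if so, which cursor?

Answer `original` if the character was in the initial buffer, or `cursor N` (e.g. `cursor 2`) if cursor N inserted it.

After op 1 (delete): buffer="jgcqlc" (len 6), cursors c1@4 c2@4 c3@6, authorship ......
After op 2 (insert('a')): buffer="jgcqaalca" (len 9), cursors c1@6 c2@6 c3@9, authorship ....12..3
After op 3 (insert('b')): buffer="jgcqaabblcab" (len 12), cursors c1@8 c2@8 c3@12, authorship ....1212..33
After op 4 (delete): buffer="jgcqaalca" (len 9), cursors c1@6 c2@6 c3@9, authorship ....12..3
After op 5 (move_right): buffer="jgcqaalca" (len 9), cursors c1@7 c2@7 c3@9, authorship ....12..3
After op 6 (move_left): buffer="jgcqaalca" (len 9), cursors c1@6 c2@6 c3@8, authorship ....12..3
Authorship (.=original, N=cursor N): . . . . 1 2 . . 3
Index 8: author = 3

Answer: cursor 3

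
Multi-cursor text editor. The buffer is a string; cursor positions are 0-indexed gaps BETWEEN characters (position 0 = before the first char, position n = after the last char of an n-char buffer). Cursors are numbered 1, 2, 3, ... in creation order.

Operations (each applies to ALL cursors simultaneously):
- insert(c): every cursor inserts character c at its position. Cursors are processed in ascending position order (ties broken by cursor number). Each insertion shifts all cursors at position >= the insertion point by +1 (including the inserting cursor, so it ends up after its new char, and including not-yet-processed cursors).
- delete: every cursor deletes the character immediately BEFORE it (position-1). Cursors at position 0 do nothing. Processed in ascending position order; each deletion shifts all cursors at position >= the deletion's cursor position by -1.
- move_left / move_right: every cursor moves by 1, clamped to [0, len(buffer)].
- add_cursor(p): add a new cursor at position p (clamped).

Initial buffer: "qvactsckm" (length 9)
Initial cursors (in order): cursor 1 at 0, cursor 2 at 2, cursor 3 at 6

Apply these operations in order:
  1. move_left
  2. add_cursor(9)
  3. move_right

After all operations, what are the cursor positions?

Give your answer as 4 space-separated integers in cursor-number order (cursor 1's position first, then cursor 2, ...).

After op 1 (move_left): buffer="qvactsckm" (len 9), cursors c1@0 c2@1 c3@5, authorship .........
After op 2 (add_cursor(9)): buffer="qvactsckm" (len 9), cursors c1@0 c2@1 c3@5 c4@9, authorship .........
After op 3 (move_right): buffer="qvactsckm" (len 9), cursors c1@1 c2@2 c3@6 c4@9, authorship .........

Answer: 1 2 6 9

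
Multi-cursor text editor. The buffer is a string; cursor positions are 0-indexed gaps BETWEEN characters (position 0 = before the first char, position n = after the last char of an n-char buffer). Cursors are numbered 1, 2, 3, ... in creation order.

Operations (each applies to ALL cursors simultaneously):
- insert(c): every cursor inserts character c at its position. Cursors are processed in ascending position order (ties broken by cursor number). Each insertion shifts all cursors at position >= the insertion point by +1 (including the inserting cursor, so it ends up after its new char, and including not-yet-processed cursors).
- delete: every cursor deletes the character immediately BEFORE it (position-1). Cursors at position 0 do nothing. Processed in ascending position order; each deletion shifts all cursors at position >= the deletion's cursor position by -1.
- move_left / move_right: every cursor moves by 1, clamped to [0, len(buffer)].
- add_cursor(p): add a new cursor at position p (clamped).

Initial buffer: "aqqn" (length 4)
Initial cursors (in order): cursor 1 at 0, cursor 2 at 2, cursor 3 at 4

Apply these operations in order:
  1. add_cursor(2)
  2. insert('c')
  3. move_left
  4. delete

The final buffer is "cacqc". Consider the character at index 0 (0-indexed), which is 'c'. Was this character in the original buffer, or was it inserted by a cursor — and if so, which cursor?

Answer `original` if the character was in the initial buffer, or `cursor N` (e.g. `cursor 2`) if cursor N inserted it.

Answer: cursor 1

Derivation:
After op 1 (add_cursor(2)): buffer="aqqn" (len 4), cursors c1@0 c2@2 c4@2 c3@4, authorship ....
After op 2 (insert('c')): buffer="caqccqnc" (len 8), cursors c1@1 c2@5 c4@5 c3@8, authorship 1..24..3
After op 3 (move_left): buffer="caqccqnc" (len 8), cursors c1@0 c2@4 c4@4 c3@7, authorship 1..24..3
After op 4 (delete): buffer="cacqc" (len 5), cursors c1@0 c2@2 c4@2 c3@4, authorship 1.4.3
Authorship (.=original, N=cursor N): 1 . 4 . 3
Index 0: author = 1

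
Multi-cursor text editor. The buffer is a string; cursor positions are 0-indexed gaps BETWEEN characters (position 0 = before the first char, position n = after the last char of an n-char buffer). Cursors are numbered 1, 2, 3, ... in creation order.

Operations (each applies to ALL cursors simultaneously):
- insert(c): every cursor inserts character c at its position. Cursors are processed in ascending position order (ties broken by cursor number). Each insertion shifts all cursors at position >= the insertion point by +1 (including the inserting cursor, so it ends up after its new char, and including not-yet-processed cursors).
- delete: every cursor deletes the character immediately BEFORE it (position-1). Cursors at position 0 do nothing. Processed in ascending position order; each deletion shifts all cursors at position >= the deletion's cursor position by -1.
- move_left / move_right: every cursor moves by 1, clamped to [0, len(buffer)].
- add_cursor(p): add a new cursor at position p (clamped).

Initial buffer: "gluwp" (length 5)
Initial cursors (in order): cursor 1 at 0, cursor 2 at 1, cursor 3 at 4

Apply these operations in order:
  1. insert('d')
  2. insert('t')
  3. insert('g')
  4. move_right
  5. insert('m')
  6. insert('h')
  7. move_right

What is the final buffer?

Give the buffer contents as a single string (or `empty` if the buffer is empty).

Answer: dtggmhdtglmhuwdtgpmh

Derivation:
After op 1 (insert('d')): buffer="dgdluwdp" (len 8), cursors c1@1 c2@3 c3@7, authorship 1.2...3.
After op 2 (insert('t')): buffer="dtgdtluwdtp" (len 11), cursors c1@2 c2@5 c3@10, authorship 11.22...33.
After op 3 (insert('g')): buffer="dtggdtgluwdtgp" (len 14), cursors c1@3 c2@7 c3@13, authorship 111.222...333.
After op 4 (move_right): buffer="dtggdtgluwdtgp" (len 14), cursors c1@4 c2@8 c3@14, authorship 111.222...333.
After op 5 (insert('m')): buffer="dtggmdtglmuwdtgpm" (len 17), cursors c1@5 c2@10 c3@17, authorship 111.1222.2..333.3
After op 6 (insert('h')): buffer="dtggmhdtglmhuwdtgpmh" (len 20), cursors c1@6 c2@12 c3@20, authorship 111.11222.22..333.33
After op 7 (move_right): buffer="dtggmhdtglmhuwdtgpmh" (len 20), cursors c1@7 c2@13 c3@20, authorship 111.11222.22..333.33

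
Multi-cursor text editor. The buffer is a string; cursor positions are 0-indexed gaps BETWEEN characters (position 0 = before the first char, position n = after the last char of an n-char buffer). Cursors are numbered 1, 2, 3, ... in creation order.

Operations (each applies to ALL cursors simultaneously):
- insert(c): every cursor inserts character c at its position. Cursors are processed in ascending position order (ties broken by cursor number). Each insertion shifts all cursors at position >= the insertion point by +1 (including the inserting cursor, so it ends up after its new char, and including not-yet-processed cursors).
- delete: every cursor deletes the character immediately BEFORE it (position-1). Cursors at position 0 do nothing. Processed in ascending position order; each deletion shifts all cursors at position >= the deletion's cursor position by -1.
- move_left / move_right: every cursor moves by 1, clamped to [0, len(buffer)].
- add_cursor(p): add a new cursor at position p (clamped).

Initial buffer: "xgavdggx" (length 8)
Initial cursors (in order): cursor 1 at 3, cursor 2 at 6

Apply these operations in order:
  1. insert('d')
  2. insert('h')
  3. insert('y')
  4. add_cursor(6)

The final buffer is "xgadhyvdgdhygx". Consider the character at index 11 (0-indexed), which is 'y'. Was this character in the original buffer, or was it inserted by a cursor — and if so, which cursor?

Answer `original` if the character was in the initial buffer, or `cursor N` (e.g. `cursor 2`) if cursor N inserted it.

After op 1 (insert('d')): buffer="xgadvdgdgx" (len 10), cursors c1@4 c2@8, authorship ...1...2..
After op 2 (insert('h')): buffer="xgadhvdgdhgx" (len 12), cursors c1@5 c2@10, authorship ...11...22..
After op 3 (insert('y')): buffer="xgadhyvdgdhygx" (len 14), cursors c1@6 c2@12, authorship ...111...222..
After op 4 (add_cursor(6)): buffer="xgadhyvdgdhygx" (len 14), cursors c1@6 c3@6 c2@12, authorship ...111...222..
Authorship (.=original, N=cursor N): . . . 1 1 1 . . . 2 2 2 . .
Index 11: author = 2

Answer: cursor 2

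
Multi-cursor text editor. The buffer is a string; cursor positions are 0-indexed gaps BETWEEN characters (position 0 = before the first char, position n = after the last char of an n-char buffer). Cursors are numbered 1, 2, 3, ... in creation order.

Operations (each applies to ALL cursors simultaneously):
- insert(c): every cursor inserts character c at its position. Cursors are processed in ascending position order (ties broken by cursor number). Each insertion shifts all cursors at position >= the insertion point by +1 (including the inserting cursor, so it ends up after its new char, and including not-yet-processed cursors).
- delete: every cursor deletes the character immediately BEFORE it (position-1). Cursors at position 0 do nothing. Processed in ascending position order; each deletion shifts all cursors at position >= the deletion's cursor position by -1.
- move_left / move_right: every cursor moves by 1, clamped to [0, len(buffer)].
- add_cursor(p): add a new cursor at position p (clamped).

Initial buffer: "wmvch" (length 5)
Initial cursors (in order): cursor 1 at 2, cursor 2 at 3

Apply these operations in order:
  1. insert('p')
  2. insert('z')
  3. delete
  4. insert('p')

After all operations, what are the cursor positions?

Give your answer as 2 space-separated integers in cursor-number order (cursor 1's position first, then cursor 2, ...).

After op 1 (insert('p')): buffer="wmpvpch" (len 7), cursors c1@3 c2@5, authorship ..1.2..
After op 2 (insert('z')): buffer="wmpzvpzch" (len 9), cursors c1@4 c2@7, authorship ..11.22..
After op 3 (delete): buffer="wmpvpch" (len 7), cursors c1@3 c2@5, authorship ..1.2..
After op 4 (insert('p')): buffer="wmppvppch" (len 9), cursors c1@4 c2@7, authorship ..11.22..

Answer: 4 7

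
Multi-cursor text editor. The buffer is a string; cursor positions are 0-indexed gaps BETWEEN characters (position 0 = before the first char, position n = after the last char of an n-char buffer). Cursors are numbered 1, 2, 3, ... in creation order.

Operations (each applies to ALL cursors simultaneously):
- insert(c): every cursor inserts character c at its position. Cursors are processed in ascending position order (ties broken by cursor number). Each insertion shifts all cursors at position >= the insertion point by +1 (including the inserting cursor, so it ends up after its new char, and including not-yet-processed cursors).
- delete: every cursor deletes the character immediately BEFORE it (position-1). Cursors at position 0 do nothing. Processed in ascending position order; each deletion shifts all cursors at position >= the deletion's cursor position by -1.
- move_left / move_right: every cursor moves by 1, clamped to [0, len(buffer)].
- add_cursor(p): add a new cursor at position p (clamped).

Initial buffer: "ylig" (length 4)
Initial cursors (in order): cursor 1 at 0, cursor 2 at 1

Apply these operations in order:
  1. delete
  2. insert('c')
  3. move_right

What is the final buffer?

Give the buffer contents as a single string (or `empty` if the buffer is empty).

Answer: cclig

Derivation:
After op 1 (delete): buffer="lig" (len 3), cursors c1@0 c2@0, authorship ...
After op 2 (insert('c')): buffer="cclig" (len 5), cursors c1@2 c2@2, authorship 12...
After op 3 (move_right): buffer="cclig" (len 5), cursors c1@3 c2@3, authorship 12...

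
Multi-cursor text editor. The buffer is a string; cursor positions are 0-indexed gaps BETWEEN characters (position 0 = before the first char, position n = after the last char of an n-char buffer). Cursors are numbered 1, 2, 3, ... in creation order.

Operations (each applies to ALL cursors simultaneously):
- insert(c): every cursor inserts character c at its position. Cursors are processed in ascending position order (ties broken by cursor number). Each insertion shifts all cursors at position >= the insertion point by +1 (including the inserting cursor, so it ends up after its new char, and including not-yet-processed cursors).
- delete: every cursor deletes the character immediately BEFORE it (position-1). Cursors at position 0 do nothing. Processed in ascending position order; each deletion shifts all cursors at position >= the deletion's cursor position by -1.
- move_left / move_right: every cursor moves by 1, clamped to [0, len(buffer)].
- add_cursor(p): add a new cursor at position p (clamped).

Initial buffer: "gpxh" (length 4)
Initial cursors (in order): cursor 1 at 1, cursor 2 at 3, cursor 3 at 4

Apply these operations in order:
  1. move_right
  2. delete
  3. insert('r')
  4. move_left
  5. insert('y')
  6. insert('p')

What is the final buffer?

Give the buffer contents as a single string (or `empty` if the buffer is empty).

Answer: grryyypppr

Derivation:
After op 1 (move_right): buffer="gpxh" (len 4), cursors c1@2 c2@4 c3@4, authorship ....
After op 2 (delete): buffer="g" (len 1), cursors c1@1 c2@1 c3@1, authorship .
After op 3 (insert('r')): buffer="grrr" (len 4), cursors c1@4 c2@4 c3@4, authorship .123
After op 4 (move_left): buffer="grrr" (len 4), cursors c1@3 c2@3 c3@3, authorship .123
After op 5 (insert('y')): buffer="grryyyr" (len 7), cursors c1@6 c2@6 c3@6, authorship .121233
After op 6 (insert('p')): buffer="grryyypppr" (len 10), cursors c1@9 c2@9 c3@9, authorship .121231233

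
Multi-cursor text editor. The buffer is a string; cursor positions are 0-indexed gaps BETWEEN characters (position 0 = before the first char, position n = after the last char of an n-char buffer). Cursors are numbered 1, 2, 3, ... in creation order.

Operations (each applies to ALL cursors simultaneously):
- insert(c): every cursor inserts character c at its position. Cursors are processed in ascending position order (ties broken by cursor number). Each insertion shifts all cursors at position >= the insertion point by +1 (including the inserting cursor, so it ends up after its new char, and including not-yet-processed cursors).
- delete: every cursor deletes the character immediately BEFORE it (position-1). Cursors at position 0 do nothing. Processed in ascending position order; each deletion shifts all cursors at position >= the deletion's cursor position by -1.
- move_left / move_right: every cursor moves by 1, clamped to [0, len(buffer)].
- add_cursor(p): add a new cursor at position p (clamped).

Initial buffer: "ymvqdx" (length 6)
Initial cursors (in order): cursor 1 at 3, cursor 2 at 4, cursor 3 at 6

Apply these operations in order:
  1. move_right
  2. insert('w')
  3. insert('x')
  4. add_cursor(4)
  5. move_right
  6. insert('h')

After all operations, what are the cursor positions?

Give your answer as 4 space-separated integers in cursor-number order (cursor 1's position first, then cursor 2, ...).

After op 1 (move_right): buffer="ymvqdx" (len 6), cursors c1@4 c2@5 c3@6, authorship ......
After op 2 (insert('w')): buffer="ymvqwdwxw" (len 9), cursors c1@5 c2@7 c3@9, authorship ....1.2.3
After op 3 (insert('x')): buffer="ymvqwxdwxxwx" (len 12), cursors c1@6 c2@9 c3@12, authorship ....11.22.33
After op 4 (add_cursor(4)): buffer="ymvqwxdwxxwx" (len 12), cursors c4@4 c1@6 c2@9 c3@12, authorship ....11.22.33
After op 5 (move_right): buffer="ymvqwxdwxxwx" (len 12), cursors c4@5 c1@7 c2@10 c3@12, authorship ....11.22.33
After op 6 (insert('h')): buffer="ymvqwhxdhwxxhwxh" (len 16), cursors c4@6 c1@9 c2@13 c3@16, authorship ....141.122.2333

Answer: 9 13 16 6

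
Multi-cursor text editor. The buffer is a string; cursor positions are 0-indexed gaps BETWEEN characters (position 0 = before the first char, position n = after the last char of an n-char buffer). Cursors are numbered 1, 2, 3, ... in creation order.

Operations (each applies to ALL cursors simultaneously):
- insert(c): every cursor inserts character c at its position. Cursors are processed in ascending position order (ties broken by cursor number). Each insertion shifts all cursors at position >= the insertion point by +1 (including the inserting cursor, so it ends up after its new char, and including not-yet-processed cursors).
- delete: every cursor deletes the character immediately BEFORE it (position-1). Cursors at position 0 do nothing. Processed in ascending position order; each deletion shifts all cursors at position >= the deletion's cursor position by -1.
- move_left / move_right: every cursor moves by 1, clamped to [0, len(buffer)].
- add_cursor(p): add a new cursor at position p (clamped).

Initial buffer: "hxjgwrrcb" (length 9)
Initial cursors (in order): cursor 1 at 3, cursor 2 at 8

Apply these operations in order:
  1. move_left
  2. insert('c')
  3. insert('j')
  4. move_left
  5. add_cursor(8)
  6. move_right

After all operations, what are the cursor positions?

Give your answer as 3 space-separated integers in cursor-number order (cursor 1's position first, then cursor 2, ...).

Answer: 4 11 9

Derivation:
After op 1 (move_left): buffer="hxjgwrrcb" (len 9), cursors c1@2 c2@7, authorship .........
After op 2 (insert('c')): buffer="hxcjgwrrccb" (len 11), cursors c1@3 c2@9, authorship ..1.....2..
After op 3 (insert('j')): buffer="hxcjjgwrrcjcb" (len 13), cursors c1@4 c2@11, authorship ..11.....22..
After op 4 (move_left): buffer="hxcjjgwrrcjcb" (len 13), cursors c1@3 c2@10, authorship ..11.....22..
After op 5 (add_cursor(8)): buffer="hxcjjgwrrcjcb" (len 13), cursors c1@3 c3@8 c2@10, authorship ..11.....22..
After op 6 (move_right): buffer="hxcjjgwrrcjcb" (len 13), cursors c1@4 c3@9 c2@11, authorship ..11.....22..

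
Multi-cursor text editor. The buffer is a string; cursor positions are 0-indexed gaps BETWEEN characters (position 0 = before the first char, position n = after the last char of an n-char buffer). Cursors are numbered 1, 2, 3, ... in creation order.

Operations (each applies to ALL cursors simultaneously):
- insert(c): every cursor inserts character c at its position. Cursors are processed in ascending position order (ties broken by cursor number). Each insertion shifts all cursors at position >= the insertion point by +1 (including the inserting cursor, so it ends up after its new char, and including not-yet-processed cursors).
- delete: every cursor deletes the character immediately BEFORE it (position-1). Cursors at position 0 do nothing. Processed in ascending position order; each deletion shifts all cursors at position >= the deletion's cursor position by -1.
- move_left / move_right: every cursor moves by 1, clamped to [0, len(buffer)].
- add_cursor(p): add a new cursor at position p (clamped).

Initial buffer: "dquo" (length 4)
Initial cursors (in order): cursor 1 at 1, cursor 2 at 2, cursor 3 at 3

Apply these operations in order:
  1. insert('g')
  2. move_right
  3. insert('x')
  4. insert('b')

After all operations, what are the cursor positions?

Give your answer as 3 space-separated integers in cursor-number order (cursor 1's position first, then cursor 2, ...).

After op 1 (insert('g')): buffer="dgqgugo" (len 7), cursors c1@2 c2@4 c3@6, authorship .1.2.3.
After op 2 (move_right): buffer="dgqgugo" (len 7), cursors c1@3 c2@5 c3@7, authorship .1.2.3.
After op 3 (insert('x')): buffer="dgqxguxgox" (len 10), cursors c1@4 c2@7 c3@10, authorship .1.12.23.3
After op 4 (insert('b')): buffer="dgqxbguxbgoxb" (len 13), cursors c1@5 c2@9 c3@13, authorship .1.112.223.33

Answer: 5 9 13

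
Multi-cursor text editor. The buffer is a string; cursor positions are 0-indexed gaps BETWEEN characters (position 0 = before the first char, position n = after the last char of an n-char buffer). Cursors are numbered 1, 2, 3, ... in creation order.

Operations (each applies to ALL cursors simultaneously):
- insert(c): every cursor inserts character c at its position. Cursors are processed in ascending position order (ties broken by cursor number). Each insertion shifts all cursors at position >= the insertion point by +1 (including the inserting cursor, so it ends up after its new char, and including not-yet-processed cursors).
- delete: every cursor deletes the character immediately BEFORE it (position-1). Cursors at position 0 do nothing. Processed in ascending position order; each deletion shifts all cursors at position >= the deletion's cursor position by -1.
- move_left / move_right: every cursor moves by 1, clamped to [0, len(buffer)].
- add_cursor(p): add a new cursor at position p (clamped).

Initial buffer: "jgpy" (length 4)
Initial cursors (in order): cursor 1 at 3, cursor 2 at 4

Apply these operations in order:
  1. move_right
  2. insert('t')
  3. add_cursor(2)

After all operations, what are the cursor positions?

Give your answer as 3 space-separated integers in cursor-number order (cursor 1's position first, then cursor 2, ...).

Answer: 6 6 2

Derivation:
After op 1 (move_right): buffer="jgpy" (len 4), cursors c1@4 c2@4, authorship ....
After op 2 (insert('t')): buffer="jgpytt" (len 6), cursors c1@6 c2@6, authorship ....12
After op 3 (add_cursor(2)): buffer="jgpytt" (len 6), cursors c3@2 c1@6 c2@6, authorship ....12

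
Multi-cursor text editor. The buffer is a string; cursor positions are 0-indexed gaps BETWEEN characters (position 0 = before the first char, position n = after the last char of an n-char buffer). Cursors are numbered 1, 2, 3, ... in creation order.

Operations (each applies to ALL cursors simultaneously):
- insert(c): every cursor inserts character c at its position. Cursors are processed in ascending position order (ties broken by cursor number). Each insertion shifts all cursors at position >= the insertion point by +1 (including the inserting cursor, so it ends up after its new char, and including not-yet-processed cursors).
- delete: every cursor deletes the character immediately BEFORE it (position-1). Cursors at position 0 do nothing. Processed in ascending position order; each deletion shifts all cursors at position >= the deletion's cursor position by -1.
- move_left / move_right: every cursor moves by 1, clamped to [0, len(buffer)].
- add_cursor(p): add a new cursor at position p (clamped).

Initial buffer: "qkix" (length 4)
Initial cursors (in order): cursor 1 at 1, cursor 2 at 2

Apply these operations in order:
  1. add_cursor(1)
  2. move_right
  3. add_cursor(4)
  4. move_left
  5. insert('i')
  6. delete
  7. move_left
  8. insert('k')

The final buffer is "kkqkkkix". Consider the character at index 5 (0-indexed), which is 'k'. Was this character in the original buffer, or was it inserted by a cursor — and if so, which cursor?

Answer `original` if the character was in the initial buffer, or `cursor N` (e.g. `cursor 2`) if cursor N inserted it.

After op 1 (add_cursor(1)): buffer="qkix" (len 4), cursors c1@1 c3@1 c2@2, authorship ....
After op 2 (move_right): buffer="qkix" (len 4), cursors c1@2 c3@2 c2@3, authorship ....
After op 3 (add_cursor(4)): buffer="qkix" (len 4), cursors c1@2 c3@2 c2@3 c4@4, authorship ....
After op 4 (move_left): buffer="qkix" (len 4), cursors c1@1 c3@1 c2@2 c4@3, authorship ....
After op 5 (insert('i')): buffer="qiikiiix" (len 8), cursors c1@3 c3@3 c2@5 c4@7, authorship .13.2.4.
After op 6 (delete): buffer="qkix" (len 4), cursors c1@1 c3@1 c2@2 c4@3, authorship ....
After op 7 (move_left): buffer="qkix" (len 4), cursors c1@0 c3@0 c2@1 c4@2, authorship ....
After op 8 (insert('k')): buffer="kkqkkkix" (len 8), cursors c1@2 c3@2 c2@4 c4@6, authorship 13.2.4..
Authorship (.=original, N=cursor N): 1 3 . 2 . 4 . .
Index 5: author = 4

Answer: cursor 4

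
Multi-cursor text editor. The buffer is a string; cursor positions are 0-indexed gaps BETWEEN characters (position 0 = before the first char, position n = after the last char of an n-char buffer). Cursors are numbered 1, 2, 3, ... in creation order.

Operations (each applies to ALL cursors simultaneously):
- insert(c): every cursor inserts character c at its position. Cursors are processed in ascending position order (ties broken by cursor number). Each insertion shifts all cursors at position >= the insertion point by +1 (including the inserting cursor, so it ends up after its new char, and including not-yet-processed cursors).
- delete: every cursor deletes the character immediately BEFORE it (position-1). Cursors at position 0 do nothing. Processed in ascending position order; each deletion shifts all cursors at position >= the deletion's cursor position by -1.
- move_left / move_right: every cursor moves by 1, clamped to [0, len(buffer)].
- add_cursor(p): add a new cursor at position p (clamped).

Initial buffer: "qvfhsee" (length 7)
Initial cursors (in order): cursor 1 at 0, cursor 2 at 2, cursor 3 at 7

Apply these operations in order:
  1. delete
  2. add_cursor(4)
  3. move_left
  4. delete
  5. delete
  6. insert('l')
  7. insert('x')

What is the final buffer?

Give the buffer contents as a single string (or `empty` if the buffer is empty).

After op 1 (delete): buffer="qfhse" (len 5), cursors c1@0 c2@1 c3@5, authorship .....
After op 2 (add_cursor(4)): buffer="qfhse" (len 5), cursors c1@0 c2@1 c4@4 c3@5, authorship .....
After op 3 (move_left): buffer="qfhse" (len 5), cursors c1@0 c2@0 c4@3 c3@4, authorship .....
After op 4 (delete): buffer="qfe" (len 3), cursors c1@0 c2@0 c3@2 c4@2, authorship ...
After op 5 (delete): buffer="e" (len 1), cursors c1@0 c2@0 c3@0 c4@0, authorship .
After op 6 (insert('l')): buffer="lllle" (len 5), cursors c1@4 c2@4 c3@4 c4@4, authorship 1234.
After op 7 (insert('x')): buffer="llllxxxxe" (len 9), cursors c1@8 c2@8 c3@8 c4@8, authorship 12341234.

Answer: llllxxxxe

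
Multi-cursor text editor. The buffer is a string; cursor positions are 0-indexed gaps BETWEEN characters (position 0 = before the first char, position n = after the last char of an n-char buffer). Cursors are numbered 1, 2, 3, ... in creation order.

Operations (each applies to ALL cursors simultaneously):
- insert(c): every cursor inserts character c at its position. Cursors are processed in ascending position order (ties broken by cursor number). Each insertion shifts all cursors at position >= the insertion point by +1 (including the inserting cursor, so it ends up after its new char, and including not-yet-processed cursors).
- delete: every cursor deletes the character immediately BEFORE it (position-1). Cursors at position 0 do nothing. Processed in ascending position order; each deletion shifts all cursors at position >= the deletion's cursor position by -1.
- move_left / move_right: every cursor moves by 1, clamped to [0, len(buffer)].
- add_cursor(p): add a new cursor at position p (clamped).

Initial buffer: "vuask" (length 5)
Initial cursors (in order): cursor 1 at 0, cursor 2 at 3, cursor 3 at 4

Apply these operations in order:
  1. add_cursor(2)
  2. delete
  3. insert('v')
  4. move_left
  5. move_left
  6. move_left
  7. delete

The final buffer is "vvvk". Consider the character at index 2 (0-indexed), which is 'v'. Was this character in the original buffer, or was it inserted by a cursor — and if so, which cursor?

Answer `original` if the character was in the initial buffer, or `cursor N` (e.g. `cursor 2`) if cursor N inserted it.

Answer: cursor 4

Derivation:
After op 1 (add_cursor(2)): buffer="vuask" (len 5), cursors c1@0 c4@2 c2@3 c3@4, authorship .....
After op 2 (delete): buffer="vk" (len 2), cursors c1@0 c2@1 c3@1 c4@1, authorship ..
After op 3 (insert('v')): buffer="vvvvvk" (len 6), cursors c1@1 c2@5 c3@5 c4@5, authorship 1.234.
After op 4 (move_left): buffer="vvvvvk" (len 6), cursors c1@0 c2@4 c3@4 c4@4, authorship 1.234.
After op 5 (move_left): buffer="vvvvvk" (len 6), cursors c1@0 c2@3 c3@3 c4@3, authorship 1.234.
After op 6 (move_left): buffer="vvvvvk" (len 6), cursors c1@0 c2@2 c3@2 c4@2, authorship 1.234.
After op 7 (delete): buffer="vvvk" (len 4), cursors c1@0 c2@0 c3@0 c4@0, authorship 234.
Authorship (.=original, N=cursor N): 2 3 4 .
Index 2: author = 4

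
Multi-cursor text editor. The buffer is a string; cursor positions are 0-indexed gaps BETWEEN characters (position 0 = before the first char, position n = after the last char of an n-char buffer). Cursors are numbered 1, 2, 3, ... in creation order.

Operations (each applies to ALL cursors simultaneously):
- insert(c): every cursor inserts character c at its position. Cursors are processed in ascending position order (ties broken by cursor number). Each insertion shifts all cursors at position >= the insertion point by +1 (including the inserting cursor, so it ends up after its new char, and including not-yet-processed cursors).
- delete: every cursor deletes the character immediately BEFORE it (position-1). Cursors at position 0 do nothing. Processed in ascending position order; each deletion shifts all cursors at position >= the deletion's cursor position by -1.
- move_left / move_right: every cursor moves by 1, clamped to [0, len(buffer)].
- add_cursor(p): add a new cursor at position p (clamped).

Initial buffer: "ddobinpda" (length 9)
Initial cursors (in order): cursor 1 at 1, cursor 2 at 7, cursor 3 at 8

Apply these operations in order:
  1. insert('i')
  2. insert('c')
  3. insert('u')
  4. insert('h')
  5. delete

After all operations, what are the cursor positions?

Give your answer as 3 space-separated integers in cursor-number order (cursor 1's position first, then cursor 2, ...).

After op 1 (insert('i')): buffer="didobinpidia" (len 12), cursors c1@2 c2@9 c3@11, authorship .1......2.3.
After op 2 (insert('c')): buffer="dicdobinpicdica" (len 15), cursors c1@3 c2@11 c3@14, authorship .11......22.33.
After op 3 (insert('u')): buffer="dicudobinpicudicua" (len 18), cursors c1@4 c2@13 c3@17, authorship .111......222.333.
After op 4 (insert('h')): buffer="dicuhdobinpicuhdicuha" (len 21), cursors c1@5 c2@15 c3@20, authorship .1111......2222.3333.
After op 5 (delete): buffer="dicudobinpicudicua" (len 18), cursors c1@4 c2@13 c3@17, authorship .111......222.333.

Answer: 4 13 17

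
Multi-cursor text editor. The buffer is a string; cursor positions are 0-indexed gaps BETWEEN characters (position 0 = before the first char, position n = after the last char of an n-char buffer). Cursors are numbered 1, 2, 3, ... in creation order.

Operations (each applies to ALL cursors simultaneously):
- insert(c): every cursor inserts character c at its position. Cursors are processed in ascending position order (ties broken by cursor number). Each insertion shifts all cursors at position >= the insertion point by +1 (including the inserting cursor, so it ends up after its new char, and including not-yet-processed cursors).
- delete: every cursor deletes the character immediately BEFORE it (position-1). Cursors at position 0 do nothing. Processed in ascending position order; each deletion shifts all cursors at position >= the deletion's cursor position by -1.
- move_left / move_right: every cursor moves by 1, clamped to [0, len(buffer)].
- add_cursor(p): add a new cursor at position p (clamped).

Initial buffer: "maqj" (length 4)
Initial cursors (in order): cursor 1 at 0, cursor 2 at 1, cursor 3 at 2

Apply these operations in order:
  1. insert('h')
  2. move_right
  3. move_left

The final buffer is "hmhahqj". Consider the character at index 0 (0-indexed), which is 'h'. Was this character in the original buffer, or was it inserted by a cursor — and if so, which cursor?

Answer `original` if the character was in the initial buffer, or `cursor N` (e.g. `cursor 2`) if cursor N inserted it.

Answer: cursor 1

Derivation:
After op 1 (insert('h')): buffer="hmhahqj" (len 7), cursors c1@1 c2@3 c3@5, authorship 1.2.3..
After op 2 (move_right): buffer="hmhahqj" (len 7), cursors c1@2 c2@4 c3@6, authorship 1.2.3..
After op 3 (move_left): buffer="hmhahqj" (len 7), cursors c1@1 c2@3 c3@5, authorship 1.2.3..
Authorship (.=original, N=cursor N): 1 . 2 . 3 . .
Index 0: author = 1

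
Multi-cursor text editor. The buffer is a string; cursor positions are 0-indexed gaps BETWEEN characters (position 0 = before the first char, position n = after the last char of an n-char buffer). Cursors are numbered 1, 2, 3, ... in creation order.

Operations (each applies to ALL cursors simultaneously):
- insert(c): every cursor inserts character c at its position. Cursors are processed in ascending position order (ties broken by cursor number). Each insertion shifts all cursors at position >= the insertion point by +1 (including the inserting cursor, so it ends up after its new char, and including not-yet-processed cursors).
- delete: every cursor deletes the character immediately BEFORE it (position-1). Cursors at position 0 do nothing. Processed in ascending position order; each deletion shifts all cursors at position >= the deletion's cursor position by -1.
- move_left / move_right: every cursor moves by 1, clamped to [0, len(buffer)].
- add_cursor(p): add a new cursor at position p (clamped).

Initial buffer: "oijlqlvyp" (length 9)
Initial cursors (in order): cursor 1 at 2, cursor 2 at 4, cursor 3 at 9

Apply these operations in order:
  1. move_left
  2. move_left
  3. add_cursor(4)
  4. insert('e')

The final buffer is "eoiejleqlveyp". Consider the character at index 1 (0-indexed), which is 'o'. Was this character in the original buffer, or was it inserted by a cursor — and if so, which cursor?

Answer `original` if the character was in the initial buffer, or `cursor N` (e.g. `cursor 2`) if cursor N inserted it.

After op 1 (move_left): buffer="oijlqlvyp" (len 9), cursors c1@1 c2@3 c3@8, authorship .........
After op 2 (move_left): buffer="oijlqlvyp" (len 9), cursors c1@0 c2@2 c3@7, authorship .........
After op 3 (add_cursor(4)): buffer="oijlqlvyp" (len 9), cursors c1@0 c2@2 c4@4 c3@7, authorship .........
After op 4 (insert('e')): buffer="eoiejleqlveyp" (len 13), cursors c1@1 c2@4 c4@7 c3@11, authorship 1..2..4...3..
Authorship (.=original, N=cursor N): 1 . . 2 . . 4 . . . 3 . .
Index 1: author = original

Answer: original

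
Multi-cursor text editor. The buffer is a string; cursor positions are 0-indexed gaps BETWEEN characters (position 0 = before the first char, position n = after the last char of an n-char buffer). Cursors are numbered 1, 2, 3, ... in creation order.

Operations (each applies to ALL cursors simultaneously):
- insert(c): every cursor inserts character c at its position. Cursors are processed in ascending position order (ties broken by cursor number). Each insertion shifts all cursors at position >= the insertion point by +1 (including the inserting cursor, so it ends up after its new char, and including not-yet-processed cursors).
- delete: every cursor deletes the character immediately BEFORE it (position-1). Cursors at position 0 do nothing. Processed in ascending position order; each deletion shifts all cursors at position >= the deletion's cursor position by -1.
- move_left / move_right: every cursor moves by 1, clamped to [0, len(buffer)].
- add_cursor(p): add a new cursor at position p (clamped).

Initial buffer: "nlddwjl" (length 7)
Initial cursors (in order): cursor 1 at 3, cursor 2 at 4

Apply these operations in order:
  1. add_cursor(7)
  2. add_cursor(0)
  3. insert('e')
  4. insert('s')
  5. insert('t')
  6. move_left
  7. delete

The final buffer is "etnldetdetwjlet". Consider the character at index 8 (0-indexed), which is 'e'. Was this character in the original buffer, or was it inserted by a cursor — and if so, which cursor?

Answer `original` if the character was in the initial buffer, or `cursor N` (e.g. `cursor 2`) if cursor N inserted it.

Answer: cursor 2

Derivation:
After op 1 (add_cursor(7)): buffer="nlddwjl" (len 7), cursors c1@3 c2@4 c3@7, authorship .......
After op 2 (add_cursor(0)): buffer="nlddwjl" (len 7), cursors c4@0 c1@3 c2@4 c3@7, authorship .......
After op 3 (insert('e')): buffer="enldedewjle" (len 11), cursors c4@1 c1@5 c2@7 c3@11, authorship 4...1.2...3
After op 4 (insert('s')): buffer="esnldesdeswjles" (len 15), cursors c4@2 c1@7 c2@10 c3@15, authorship 44...11.22...33
After op 5 (insert('t')): buffer="estnldestdestwjlest" (len 19), cursors c4@3 c1@9 c2@13 c3@19, authorship 444...111.222...333
After op 6 (move_left): buffer="estnldestdestwjlest" (len 19), cursors c4@2 c1@8 c2@12 c3@18, authorship 444...111.222...333
After op 7 (delete): buffer="etnldetdetwjlet" (len 15), cursors c4@1 c1@6 c2@9 c3@14, authorship 44...11.22...33
Authorship (.=original, N=cursor N): 4 4 . . . 1 1 . 2 2 . . . 3 3
Index 8: author = 2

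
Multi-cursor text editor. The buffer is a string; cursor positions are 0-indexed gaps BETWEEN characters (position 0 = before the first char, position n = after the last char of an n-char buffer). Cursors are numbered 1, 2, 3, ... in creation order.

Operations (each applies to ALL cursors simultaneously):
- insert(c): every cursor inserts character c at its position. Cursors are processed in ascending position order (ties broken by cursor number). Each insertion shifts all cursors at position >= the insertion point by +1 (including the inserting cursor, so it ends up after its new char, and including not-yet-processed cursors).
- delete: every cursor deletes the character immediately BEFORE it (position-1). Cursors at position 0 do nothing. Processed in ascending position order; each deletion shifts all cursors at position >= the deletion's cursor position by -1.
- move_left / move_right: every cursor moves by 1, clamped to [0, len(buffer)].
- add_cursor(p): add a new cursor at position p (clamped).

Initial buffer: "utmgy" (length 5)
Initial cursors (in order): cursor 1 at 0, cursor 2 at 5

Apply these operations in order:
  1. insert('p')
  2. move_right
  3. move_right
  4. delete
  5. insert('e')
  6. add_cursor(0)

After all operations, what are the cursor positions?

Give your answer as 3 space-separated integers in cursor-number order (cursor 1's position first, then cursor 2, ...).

After op 1 (insert('p')): buffer="putmgyp" (len 7), cursors c1@1 c2@7, authorship 1.....2
After op 2 (move_right): buffer="putmgyp" (len 7), cursors c1@2 c2@7, authorship 1.....2
After op 3 (move_right): buffer="putmgyp" (len 7), cursors c1@3 c2@7, authorship 1.....2
After op 4 (delete): buffer="pumgy" (len 5), cursors c1@2 c2@5, authorship 1....
After op 5 (insert('e')): buffer="puemgye" (len 7), cursors c1@3 c2@7, authorship 1.1...2
After op 6 (add_cursor(0)): buffer="puemgye" (len 7), cursors c3@0 c1@3 c2@7, authorship 1.1...2

Answer: 3 7 0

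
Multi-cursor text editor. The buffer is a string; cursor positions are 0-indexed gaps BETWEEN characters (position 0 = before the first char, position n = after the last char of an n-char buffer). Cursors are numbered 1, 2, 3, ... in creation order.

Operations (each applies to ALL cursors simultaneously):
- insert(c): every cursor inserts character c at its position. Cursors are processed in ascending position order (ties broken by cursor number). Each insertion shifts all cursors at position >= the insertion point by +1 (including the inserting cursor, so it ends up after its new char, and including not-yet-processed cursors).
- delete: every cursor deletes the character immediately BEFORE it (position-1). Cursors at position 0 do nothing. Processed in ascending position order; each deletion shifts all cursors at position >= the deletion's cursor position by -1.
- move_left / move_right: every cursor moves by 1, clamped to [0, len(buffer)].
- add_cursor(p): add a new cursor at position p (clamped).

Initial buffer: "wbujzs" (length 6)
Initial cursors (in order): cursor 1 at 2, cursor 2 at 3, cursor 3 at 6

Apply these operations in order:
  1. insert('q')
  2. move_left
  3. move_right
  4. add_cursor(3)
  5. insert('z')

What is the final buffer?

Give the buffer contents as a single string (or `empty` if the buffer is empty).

Answer: wbqzzuqzjzsqz

Derivation:
After op 1 (insert('q')): buffer="wbquqjzsq" (len 9), cursors c1@3 c2@5 c3@9, authorship ..1.2...3
After op 2 (move_left): buffer="wbquqjzsq" (len 9), cursors c1@2 c2@4 c3@8, authorship ..1.2...3
After op 3 (move_right): buffer="wbquqjzsq" (len 9), cursors c1@3 c2@5 c3@9, authorship ..1.2...3
After op 4 (add_cursor(3)): buffer="wbquqjzsq" (len 9), cursors c1@3 c4@3 c2@5 c3@9, authorship ..1.2...3
After op 5 (insert('z')): buffer="wbqzzuqzjzsqz" (len 13), cursors c1@5 c4@5 c2@8 c3@13, authorship ..114.22...33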